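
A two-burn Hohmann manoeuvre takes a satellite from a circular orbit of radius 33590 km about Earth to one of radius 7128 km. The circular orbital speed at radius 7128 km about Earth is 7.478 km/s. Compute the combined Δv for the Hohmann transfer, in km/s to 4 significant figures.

Δv = 3.534 km/s

From the circular-orbit relation v² = μ/r at r = 7128 km: μ = v²r = (7.478)² × 7128 = 3.98601×10^5 km³/s².
Semi-major axis of the transfer orbit: a_t = (33590 + 7128)/2 = 20359 km.
At r₁ the circular-orbit speed is v₁ = √(μ/r₁) = 3.4448 km/s.
Transfer-orbit speed at r₁ (vis-viva): v_a = √[μ(2/r₁ − 1/a_t)] = 2.0383 km/s.
First burn Δv₁ = |v_a − v₁| = 1.4065 km/s.
Circular speed at r₂: v₂ = √(μ/r₂) = 7.4780 km/s.
Transfer-orbit speed at r₂: v_p = √[μ(2/r₂ − 1/a_t)] = 9.6053 km/s.
Second burn Δv₂ = |v₂ − v_p| = 2.1273 km/s.
Δv = Δv₁ + Δv₂ = 1.4065 + 2.1273 = 3.534 km/s.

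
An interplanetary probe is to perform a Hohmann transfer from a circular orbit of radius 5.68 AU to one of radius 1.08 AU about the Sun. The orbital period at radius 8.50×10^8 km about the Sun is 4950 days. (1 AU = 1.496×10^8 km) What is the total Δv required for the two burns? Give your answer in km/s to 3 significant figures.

From Kepler's third law T² = 4π²r³/μ at r = 8.50×10^8 km, T = 4950 days = 4950 × 86400 s = 4.2768×10^8 s: μ = 4π²r³/T² = 1.32550×10^11 km³/s².
In km: r₁ = 5.68 × 1.496×10^8 = 8.49728×10^8 km; r₂ = 1.08 × 1.496×10^8 = 1.61568×10^8 km.
The Hohmann ellipse has a_t = (r₁ + r₂)/2 = 5.05648×10^8 km.
Circular speed at r₁: v₁ = √(μ/r₁) = √(1.32550×10^11/8.49728×10^8) = 12.49 km/s.
On the transfer ellipse at r₁, vis-viva gives v_a = √[μ(2/r₁ − 1/a_t)] = 7.060 km/s.
First burn Δv₁ = |v_a − v₁| = 5.430 km/s.
Circular speed at r₂: v₂ = √(μ/r₂) = 28.6425 km/s.
Transfer-orbit speed at r₂: v_p = √[μ(2/r₂ − 1/a_t)] = 37.1302 km/s.
Second burn Δv₂ = |v₂ − v_p| = 8.488 km/s.
Total Δv = Δv₁ + Δv₂ = 13.92 km/s.

Δv = 13.9 km/s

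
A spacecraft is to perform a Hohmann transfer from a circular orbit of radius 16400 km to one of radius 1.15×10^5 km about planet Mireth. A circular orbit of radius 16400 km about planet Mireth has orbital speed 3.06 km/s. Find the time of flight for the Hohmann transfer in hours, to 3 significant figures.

t = 37.5 hours

From the circular-orbit relation v² = μ/r at r = 16400 km: μ = v²r = (3.06)² × 16400 = 1.53563×10^5 km³/s².
Transfer-ellipse semi-major axis a_t = (r₁ + r₂)/2 = (16400 + 1.150×10^5)/2 = 65700 km.
Transfer time t = π√(a_t³/μ) = π√((65700)³ / 1.53563×10^5) = 1.350×10^5 s.
Converting: 1.350×10^5 s ÷ 3600 s/hour = 37.5 hours.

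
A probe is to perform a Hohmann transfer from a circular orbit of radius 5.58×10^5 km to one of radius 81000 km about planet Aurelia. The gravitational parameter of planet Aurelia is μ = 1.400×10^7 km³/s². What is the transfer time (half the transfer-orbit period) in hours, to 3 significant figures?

t = 42.1 hours

The Hohmann ellipse has a_t = (r₁ + r₂)/2 = 3.195×10^5 km.
By Kepler's third law the transfer-orbit period is T = 2π√(a_t³/μ), so t = T/2 = 1.516×10^5 s.
Converting: 1.516×10^5 s ÷ 3600 s/hour = 42.1 hours.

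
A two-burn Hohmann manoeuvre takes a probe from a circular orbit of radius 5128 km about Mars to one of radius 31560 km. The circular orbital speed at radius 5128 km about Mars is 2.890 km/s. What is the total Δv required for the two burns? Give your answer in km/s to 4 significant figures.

Δv = 1.450 km/s

From the circular-orbit relation v² = μ/r at r = 5128 km: μ = v²r = (2.890)² × 5128 = 42829.6 km³/s².
Semi-major axis of the transfer orbit: a_t = (5128 + 31560)/2 = 18344 km.
Circular speed at r₁: v₁ = √(μ/r₁) = √(42829.6/5128) = 2.8900 km/s.
On the transfer ellipse at r₁, vis-viva gives v_p = √[μ(2/r₁ − 1/a_t)] = 3.7907 km/s.
First burn Δv₁ = |v_p − v₁| = 0.9007 km/s.
At r₂, v₂ = √(μ/r₂) = 1.1649 km/s.
Transfer-orbit speed at r₂: v_a = √[μ(2/r₂ − 1/a_t)] = 0.61593 km/s.
Second burn Δv₂ = |v₂ − v_a| = 0.5490 km/s.
Total Δv = Δv₁ + Δv₂ = 1.450 km/s.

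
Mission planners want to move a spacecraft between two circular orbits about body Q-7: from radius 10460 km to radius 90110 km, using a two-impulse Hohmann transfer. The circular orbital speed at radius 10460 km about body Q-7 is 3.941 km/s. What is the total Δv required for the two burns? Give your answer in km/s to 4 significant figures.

From the circular-orbit relation v² = μ/r at r = 10460 km: μ = v²r = (3.941)² × 10460 = 1.62459×10^5 km³/s².
Semi-major axis of the transfer orbit: a_t = (10460 + 90110)/2 = 50285 km.
At r₁ the circular-orbit speed is v₁ = √(μ/r₁) = 3.941 km/s.
Transfer-orbit speed at r₁ (vis-viva): v_p = √[μ(2/r₁ − 1/a_t)] = 5.276 km/s.
First burn Δv₁ = |v_p − v₁| = 1.335 km/s.
Circular speed at r₂: v₂ = √(μ/r₂) = 1.3427 km/s.
Transfer-orbit speed at r₂: v_a = √[μ(2/r₂ − 1/a_t)] = 0.61240 km/s.
Second burn Δv₂ = |v₂ − v_a| = 0.7303 km/s.
Total Δv = Δv₁ + Δv₂ = 2.065 km/s.

Δv = 2.065 km/s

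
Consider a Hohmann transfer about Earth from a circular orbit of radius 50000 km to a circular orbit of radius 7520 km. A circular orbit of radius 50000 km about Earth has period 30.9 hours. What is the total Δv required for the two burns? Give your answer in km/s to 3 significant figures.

Δv = 3.70 km/s

From Kepler's third law T² = 4π²r³/μ at r = 50000 km, T = 30.9 hours = 30.9 × 3600 s = 1.1124×10^5 s: μ = 4π²r³/T² = 3.98793×10^5 km³/s².
Semi-major axis of the transfer orbit: a_t = (50000 + 7520)/2 = 28760 km.
At r₁ the circular-orbit speed is v₁ = √(μ/r₁) = 2.824 km/s.
On the transfer ellipse at r₁, vis-viva equation gives v_a = √[μ(2/r₁ − 1/a_t)] = 1.444 km/s.
First burn Δv₁ = |v_a − v₁| = 1.380 km/s.
Circular speed at r₂: v₂ = √(μ/r₂) = 7.282 km/s.
Transfer-orbit speed at r₂: v_p = √[μ(2/r₂ − 1/a_t)] = 9.602 km/s.
Second burn Δv₂ = |v₂ − v_p| = 2.320 km/s.
Δv = Δv₁ + Δv₂ = 1.380 + 2.320 = 3.700 km/s.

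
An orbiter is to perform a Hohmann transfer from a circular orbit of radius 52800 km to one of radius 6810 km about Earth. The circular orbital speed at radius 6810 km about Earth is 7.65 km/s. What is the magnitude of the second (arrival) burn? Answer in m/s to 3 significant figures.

Δv₂ = 2530 m/s

From the circular-orbit relation v² = μ/r at r = 6810 km: μ = v²r = (7.65)² × 6810 = 3.98538×10^5 km³/s².
The Hohmann ellipse has a_t = (r₁ + r₂)/2 = 29805 km.
On the circular orbit at r = 6810 km, v_c = √(μ/r) = 7.6500 km/s.
Vis-viva on the transfer ellipse at r = 6810 km gives v_t = √[μ(2/r − 1/a_t)] = 10.182 km/s.
Δv₂ = |v_t − v_c| = |10.182 − 7.6500| = 2.532 km/s.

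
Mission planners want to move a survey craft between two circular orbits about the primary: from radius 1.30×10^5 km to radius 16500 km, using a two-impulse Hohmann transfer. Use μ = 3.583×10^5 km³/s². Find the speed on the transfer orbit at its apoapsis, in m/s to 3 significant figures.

The Hohmann ellipse has a_t = (r₁ + r₂)/2 = 73250 km.
The apoapsis of the transfer ellipse is at r = 1.300×10^5 km.
From the vis-viva equation, v = √[μ(2/r − 1/a_t)] = 0.7879 km/s.

v = 788 m/s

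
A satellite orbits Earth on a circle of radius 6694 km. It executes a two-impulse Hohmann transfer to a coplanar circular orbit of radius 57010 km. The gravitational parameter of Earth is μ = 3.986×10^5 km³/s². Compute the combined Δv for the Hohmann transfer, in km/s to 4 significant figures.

The Hohmann ellipse has a_t = (r₁ + r₂)/2 = 31852 km.
At r₁ the circular-orbit speed is v₁ = √(μ/r₁) = 7.7166 km/s.
Transfer-orbit speed at r₁ (v² = μ(2/r − 1/a)): v_p = √[μ(2/r₁ − 1/a_t)] = 10.324 km/s.
First burn Δv₁ = |v_p − v₁| = 2.607 km/s.
Circular speed at r₂: v₂ = √(μ/r₂) = 2.644 km/s.
Transfer-orbit speed at r₂: v_a = √[μ(2/r₂ − 1/a_t)] = 1.212 km/s.
Second burn Δv₂ = |v₂ − v_a| = 1.432 km/s.
Total Δv = Δv₁ + Δv₂ = 4.039 km/s.

Δv = 4.039 km/s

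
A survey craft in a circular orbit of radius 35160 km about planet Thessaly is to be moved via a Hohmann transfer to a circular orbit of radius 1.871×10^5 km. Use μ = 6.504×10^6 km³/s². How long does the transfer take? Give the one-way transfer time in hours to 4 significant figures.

t = 12.68 hours

Semi-major axis of the transfer orbit: a_t = (35160 + 1.871×10^5)/2 = 1.1113×10^5 km.
Transfer time t = π√(a_t³/μ) = π√((1.1113×10^5)³ / 6.504×10^6) = 45640 s.
Converting: 45640 s ÷ 3600 s/hour = 12.68 hours.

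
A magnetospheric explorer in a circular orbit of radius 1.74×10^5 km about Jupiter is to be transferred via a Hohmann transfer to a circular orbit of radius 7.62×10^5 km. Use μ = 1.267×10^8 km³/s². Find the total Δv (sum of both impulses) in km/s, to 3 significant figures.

Semi-major axis of the transfer orbit: a_t = (1.740×10^5 + 7.620×10^5)/2 = 4.680×10^5 km.
Circular speed at r₁: v₁ = √(μ/r₁) = √(1.267×10^8/1.740×10^5) = 26.984 km/s.
Transfer-orbit speed at r₁ (v² = μ(2/r − 1/a)): v_p = √[μ(2/r₁ − 1/a_t)] = 34.432 km/s.
First burn Δv₁ = |v_p − v₁| = 7.448 km/s.
Circular speed at r₂: v₂ = √(μ/r₂) = 12.8947 km/s.
Transfer-orbit speed at r₂: v_a = √[μ(2/r₂ − 1/a_t)] = 7.86253 km/s.
Second burn Δv₂ = |v₂ − v_a| = 5.032 km/s.
Total Δv = Δv₁ + Δv₂ = 12.48 km/s.

Δv = 12.5 km/s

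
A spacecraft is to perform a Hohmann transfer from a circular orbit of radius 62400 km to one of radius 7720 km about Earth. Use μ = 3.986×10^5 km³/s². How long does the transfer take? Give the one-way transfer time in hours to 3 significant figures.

t = 9.07 hours

Transfer-ellipse semi-major axis a_t = (r₁ + r₂)/2 = (62400 + 7720)/2 = 35060 km.
By Kepler's third law the transfer-orbit period is T = 2π√(a_t³/μ), so t = T/2 = 32666 s.
Converting: 32666 s ÷ 3600 s/hour = 9.07 hours.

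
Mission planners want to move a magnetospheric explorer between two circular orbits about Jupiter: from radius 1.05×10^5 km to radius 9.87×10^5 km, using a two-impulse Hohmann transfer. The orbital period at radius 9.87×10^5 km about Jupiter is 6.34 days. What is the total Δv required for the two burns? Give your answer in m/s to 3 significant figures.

Δv = 18300 m/s

From Kepler's third law T² = 4π²r³/μ at r = 9.87×10^5 km, T = 6.34 days = 6.34 × 86400 s = 5.47776×10^5 s: μ = 4π²r³/T² = 1.26504×10^8 km³/s².
The Hohmann ellipse has a_t = (r₁ + r₂)/2 = 5.460×10^5 km.
At r₁ the circular-orbit speed is v₁ = √(μ/r₁) = 34.710 km/s.
On the transfer ellipse at r₁, vis-viva gives v_p = √[μ(2/r₁ − 1/a_t)] = 46.668 km/s.
First burn Δv₁ = |v_p − v₁| = 11.958 km/s.
At r₂, v₂ = √(μ/r₂) = 11.3212 km/s.
Transfer-orbit speed at r₂: v_a = √[μ(2/r₂ − 1/a_t)] = 4.96469 km/s.
Second burn Δv₂ = |v₂ − v_a| = 6.3565 km/s.
Total Δv = Δv₁ + Δv₂ = 18.31 km/s.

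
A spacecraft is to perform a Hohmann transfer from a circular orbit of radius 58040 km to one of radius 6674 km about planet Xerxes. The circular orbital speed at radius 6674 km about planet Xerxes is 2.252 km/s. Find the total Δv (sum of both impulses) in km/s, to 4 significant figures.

From the circular-orbit relation v² = μ/r at r = 6674 km: μ = v²r = (2.252)² × 6674 = 33847.2 km³/s².
The Hohmann ellipse has a_t = (r₁ + r₂)/2 = 32357 km.
At r₁ the circular-orbit speed is v₁ = √(μ/r₁) = 0.76366 km/s.
On the transfer ellipse at r₁, v² = μ(2/r − 1/a) gives v_a = √[μ(2/r₁ − 1/a_t)] = 0.34682 km/s.
First burn Δv₁ = |v_a − v₁| = 0.4168 km/s.
Circular speed at r₂: v₂ = √(μ/r₂) = 2.2520 km/s.
Transfer-orbit speed at r₂: v_p = √[μ(2/r₂ − 1/a_t)] = 3.0161 km/s.
Second burn Δv₂ = |v₂ − v_p| = 0.7641 km/s.
Total Δv = Δv₁ + Δv₂ = 1.181 km/s.

Δv = 1.181 km/s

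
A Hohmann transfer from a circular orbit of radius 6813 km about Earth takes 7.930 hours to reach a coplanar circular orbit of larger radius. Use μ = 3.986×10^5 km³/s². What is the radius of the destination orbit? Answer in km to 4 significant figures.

r₂ = 57280 km

Transfer time t = 7.930 hours = 28548 s, and t = π√(a_t³/μ).
So a_t = (μ t²/π²)^(1/3) = (3.986×10^5 × (28548)² / π²)^(1/3) = 32048 km.
Since a_t = (r₁ + r₂)/2, r₂ = 2a_t − r₁ = 2×32048 − 6813 = 57283 km.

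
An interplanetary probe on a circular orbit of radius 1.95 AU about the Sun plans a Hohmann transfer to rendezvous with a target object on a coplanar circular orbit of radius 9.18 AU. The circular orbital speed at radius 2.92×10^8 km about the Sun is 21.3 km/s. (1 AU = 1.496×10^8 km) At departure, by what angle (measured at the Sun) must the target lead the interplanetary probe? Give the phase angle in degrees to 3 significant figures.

φ = 95.0°

From the circular-orbit relation v² = μ/r at r = 2.92×10^8 km: μ = v²r = (21.3)² × 2.92×10^8 = 1.32477×10^11 km³/s².
In km: r₁ = 1.95 × 1.496×10^8 = 2.9172×10^8 km; r₂ = 9.18 × 1.496×10^8 = 1.373328×10^9 km.
Semi-major axis of the transfer orbit: a_t = (2.9172×10^8 + 1.373328×10^9)/2 = 8.32524×10^8 km.
Transfer time t = π√(a_t³/μ) = 2.0734×10^8 s.
The target's mean motion on its circular orbit is ω₂ = √(μ/r₂³) = 7.1517×10^-9 rad/s.
Angle swept by the target during transfer: ω₂·t = 1.4828 rad = 84.96°.
The interplanetary probe traverses 180° on the transfer ellipse, so the target must lead by 180° − 84.96° = 95.0°.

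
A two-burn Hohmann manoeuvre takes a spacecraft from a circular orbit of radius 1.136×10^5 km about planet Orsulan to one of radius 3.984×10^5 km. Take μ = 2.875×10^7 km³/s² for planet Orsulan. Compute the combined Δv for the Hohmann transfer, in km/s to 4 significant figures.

Semi-major axis of the transfer orbit: a_t = (1.136×10^5 + 3.984×10^5)/2 = 2.560×10^5 km.
At r₁ the circular-orbit speed is v₁ = √(μ/r₁) = 15.909 km/s.
Transfer-orbit speed at r₁ (vis-viva equation): v_p = √[μ(2/r₁ − 1/a_t)] = 19.846 km/s.
First burn Δv₁ = |v_p − v₁| = 3.937 km/s.
Circular speed at r₂: v₂ = √(μ/r₂) = 8.495 km/s.
Transfer-orbit speed at r₂: v_a = √[μ(2/r₂ − 1/a_t)] = 5.659 km/s.
Second burn Δv₂ = |v₂ − v_a| = 2.836 km/s.
Total Δv = Δv₁ + Δv₂ = 6.773 km/s.

Δv = 6.773 km/s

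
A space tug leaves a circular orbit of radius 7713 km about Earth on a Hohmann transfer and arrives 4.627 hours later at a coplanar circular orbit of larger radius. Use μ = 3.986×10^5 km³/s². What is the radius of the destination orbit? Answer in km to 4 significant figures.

r₂ = 37040 km

Transfer time t = 4.627 hours = 16657.2 s, and t = π√(a_t³/μ).
So a_t = (μ t²/π²)^(1/3) = (3.986×10^5 × (16657.2)² / π²)^(1/3) = 22378 km.
Since a_t = (r₁ + r₂)/2, r₂ = 2a_t − r₁ = 2×22378 − 7713 = 37043 km.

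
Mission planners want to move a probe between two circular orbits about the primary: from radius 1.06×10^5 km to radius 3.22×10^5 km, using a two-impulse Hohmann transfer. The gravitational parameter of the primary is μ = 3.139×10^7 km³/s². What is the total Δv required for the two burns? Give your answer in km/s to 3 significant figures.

The Hohmann ellipse has a_t = (r₁ + r₂)/2 = 2.140×10^5 km.
At r₁ the circular-orbit speed is v₁ = √(μ/r₁) = 17.21 km/s.
Transfer-orbit speed at r₁ (v² = μ(2/r − 1/a)): v_p = √[μ(2/r₁ − 1/a_t)] = 21.11 km/s.
First burn Δv₁ = |v_p − v₁| = 3.900 km/s.
Circular speed at r₂: v₂ = √(μ/r₂) = 9.87342 km/s.
Transfer-orbit speed at r₂: v_a = √[μ(2/r₂ − 1/a_t)] = 6.94886 km/s.
Second burn Δv₂ = |v₂ − v_a| = 2.925 km/s.
Total Δv = Δv₁ + Δv₂ = 6.825 km/s.

Δv = 6.82 km/s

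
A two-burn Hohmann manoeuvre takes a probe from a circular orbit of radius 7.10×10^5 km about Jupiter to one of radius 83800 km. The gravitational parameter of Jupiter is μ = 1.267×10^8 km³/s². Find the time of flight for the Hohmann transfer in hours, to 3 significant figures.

Transfer-ellipse semi-major axis a_t = (r₁ + r₂)/2 = (7.100×10^5 + 83800)/2 = 3.969×10^5 km.
By Kepler's third law the transfer-orbit period is T = 2π√(a_t³/μ), so t = T/2 = 69790 s.
Converting: 69790 s ÷ 3600 s/hour = 19.4 hours.

t = 19.4 hours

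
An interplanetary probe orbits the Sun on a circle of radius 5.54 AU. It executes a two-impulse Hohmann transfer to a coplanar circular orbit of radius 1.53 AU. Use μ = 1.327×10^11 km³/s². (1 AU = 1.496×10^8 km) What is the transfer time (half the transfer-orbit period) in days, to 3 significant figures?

t = 1210 days

In km: r₁ = 5.54 × 1.496×10^8 = 8.28784×10^8 km; r₂ = 1.53 × 1.496×10^8 = 2.28888×10^8 km.
Semi-major axis of the transfer orbit: a_t = (8.28784×10^8 + 2.28888×10^8)/2 = 5.28836×10^8 km.
Half the transfer-orbit period gives t = π√(a_t³/μ) = 1.049×10^8 s.
Converting: 1.049×10^8 s ÷ 86400 s/day = 1210 days.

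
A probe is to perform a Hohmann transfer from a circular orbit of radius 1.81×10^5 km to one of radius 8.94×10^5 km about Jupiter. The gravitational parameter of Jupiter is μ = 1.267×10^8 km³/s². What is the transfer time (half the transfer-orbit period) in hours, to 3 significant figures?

Transfer-ellipse semi-major axis a_t = (r₁ + r₂)/2 = (1.810×10^5 + 8.940×10^5)/2 = 5.375×10^5 km.
Half the transfer-orbit period gives t = π√(a_t³/μ) = 1.100×10^5 s.
Converting: 1.100×10^5 s ÷ 3600 s/hour = 30.6 hours.

t = 30.6 hours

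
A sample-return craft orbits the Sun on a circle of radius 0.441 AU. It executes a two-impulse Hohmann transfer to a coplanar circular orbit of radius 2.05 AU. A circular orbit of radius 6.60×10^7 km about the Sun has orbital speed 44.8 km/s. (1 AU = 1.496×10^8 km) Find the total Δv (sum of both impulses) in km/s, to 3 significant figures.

From the circular-orbit relation v² = μ/r at r = 6.60×10^7 km: μ = v²r = (44.8)² × 6.60×10^7 = 1.32465×10^11 km³/s².
In km: r₁ = 0.441 × 1.496×10^8 = 6.59736×10^7 km; r₂ = 2.05 × 1.496×10^8 = 3.0668×10^8 km.
Transfer-ellipse semi-major axis a_t = (r₁ + r₂)/2 = (6.59736×10^7 + 3.0668×10^8)/2 = 1.863268×10^8 km.
Circular speed at r₁: v₁ = √(μ/r₁) = √(1.32465×10^11/6.59736×10^7) = 44.809 km/s.
On the transfer ellipse at r₁, vis-viva equation gives v_p = √[μ(2/r₁ − 1/a_t)] = 57.487 km/s.
First burn Δv₁ = |v_p − v₁| = 12.678 km/s.
Circular speed at r₂: v₂ = √(μ/r₂) = 20.78295 km/s.
Transfer-orbit speed at r₂: v_a = √[μ(2/r₂ − 1/a_t)] = 12.36672 km/s.
Second burn Δv₂ = |v₂ − v_a| = 8.4162 km/s.
Total Δv = Δv₁ + Δv₂ = 21.09 km/s.

Δv = 21.1 km/s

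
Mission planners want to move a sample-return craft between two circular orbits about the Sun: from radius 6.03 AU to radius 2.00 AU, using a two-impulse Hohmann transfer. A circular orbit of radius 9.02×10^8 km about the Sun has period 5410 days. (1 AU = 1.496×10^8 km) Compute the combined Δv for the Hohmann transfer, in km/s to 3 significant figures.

Δv = 8.31 km/s

From Kepler's third law T² = 4π²r³/μ at r = 9.02×10^8 km, T = 5410 days = 5410 × 86400 s = 4.67424×10^8 s: μ = 4π²r³/T² = 1.32604×10^11 km³/s².
In km: r₁ = 6.03 × 1.496×10^8 = 9.02088×10^8 km; r₂ = 2.00 × 1.496×10^8 = 2.992×10^8 km.
Semi-major axis of the transfer orbit: a_t = (9.02088×10^8 + 2.992×10^8)/2 = 6.00644×10^8 km.
At r₁ the circular-orbit speed is v₁ = √(μ/r₁) = 12.12423 km/s.
Transfer-orbit speed at r₁ (vis-viva equation): v_a = √[μ(2/r₁ − 1/a_t)] = 8.557097 km/s.
First burn Δv₁ = |v_a − v₁| = 3.56713 km/s.
Circular speed at r₂: v₂ = √(μ/r₂) = 21.05222 km/s.
Transfer-orbit speed at r₂: v_p = √[μ(2/r₂ − 1/a_t)] = 25.79965 km/s.
Second burn Δv₂ = |v₂ − v_p| = 4.74743 km/s.
Δv = Δv₁ + Δv₂ = 3.56713 + 4.74743 = 8.315 km/s.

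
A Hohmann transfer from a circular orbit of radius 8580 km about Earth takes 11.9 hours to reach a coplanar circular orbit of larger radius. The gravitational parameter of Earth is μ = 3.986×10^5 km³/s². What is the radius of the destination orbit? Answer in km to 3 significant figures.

r₂ = 75400 km

Transfer time t = 11.9 hours = 42840 s, and t = π√(a_t³/μ).
So a_t = (μ t²/π²)^(1/3) = (3.986×10^5 × (42840)² / π²)^(1/3) = 42006 km.
Since a_t = (r₁ + r₂)/2, r₂ = 2a_t − r₁ = 2×42006 − 8580 = 75432 km.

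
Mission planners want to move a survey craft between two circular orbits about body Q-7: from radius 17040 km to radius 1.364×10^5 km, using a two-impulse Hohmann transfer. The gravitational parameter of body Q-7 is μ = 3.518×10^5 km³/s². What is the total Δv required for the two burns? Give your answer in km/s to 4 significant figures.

Semi-major axis of the transfer orbit: a_t = (17040 + 1.364×10^5)/2 = 76720 km.
At r₁ the circular-orbit speed is v₁ = √(μ/r₁) = 4.544 km/s.
On the transfer ellipse at r₁, v² = μ(2/r − 1/a) gives v_p = √[μ(2/r₁ − 1/a_t)] = 6.059 km/s.
First burn Δv₁ = |v_p − v₁| = 1.515 km/s.
At r₂, v₂ = √(μ/r₂) = 1.606 km/s.
Transfer-orbit speed at r₂: v_a = √[μ(2/r₂ − 1/a_t)] = 0.7569 km/s.
Second burn Δv₂ = |v₂ − v_a| = 0.8491 km/s.
Total Δv = Δv₁ + Δv₂ = 2.364 km/s.

Δv = 2.364 km/s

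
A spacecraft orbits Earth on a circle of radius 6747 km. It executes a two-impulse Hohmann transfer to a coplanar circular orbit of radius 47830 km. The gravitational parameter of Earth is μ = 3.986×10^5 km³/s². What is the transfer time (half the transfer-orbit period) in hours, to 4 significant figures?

Semi-major axis of the transfer orbit: a_t = (6747 + 47830)/2 = 27288.5 km.
Half the transfer-orbit period gives t = π√(a_t³/μ) = 22430 s.
Converting: 22430 s ÷ 3600 s/hour = 6.231 hours.

t = 6.231 hours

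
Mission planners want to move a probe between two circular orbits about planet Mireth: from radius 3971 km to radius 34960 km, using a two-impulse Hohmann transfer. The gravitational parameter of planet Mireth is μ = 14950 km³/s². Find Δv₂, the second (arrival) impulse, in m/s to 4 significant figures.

Δv₂ = 358.6 m/s

Transfer-ellipse semi-major axis a_t = (r₁ + r₂)/2 = (3971 + 34960)/2 = 19465.5 km.
On the circular orbit at r = 34960 km, v_c = √(μ/r) = 0.65394 km/s.
Vis-viva on the transfer ellipse at r = 34960 km gives v_t = √[μ(2/r − 1/a_t)] = 0.29536 km/s.
Δv₂ = |v_t − v_c| = |0.29536 − 0.65394| = 0.3586 km/s.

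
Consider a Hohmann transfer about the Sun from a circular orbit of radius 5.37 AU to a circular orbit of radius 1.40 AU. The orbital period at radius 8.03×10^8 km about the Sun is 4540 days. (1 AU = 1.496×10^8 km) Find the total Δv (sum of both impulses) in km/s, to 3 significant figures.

From Kepler's third law T² = 4π²r³/μ at r = 8.03×10^8 km, T = 4540 days = 4540 × 86400 s = 3.92256×10^8 s: μ = 4π²r³/T² = 1.32852×10^11 km³/s².
In km: r₁ = 5.37 × 1.496×10^8 = 8.03352×10^8 km; r₂ = 1.40 × 1.496×10^8 = 2.0944×10^8 km.
Semi-major axis of the transfer orbit: a_t = (8.03352×10^8 + 2.0944×10^8)/2 = 5.06396×10^8 km.
At r₁ the circular-orbit speed is v₁ = √(μ/r₁) = 12.86 km/s.
Transfer-orbit speed at r₁ (vis-viva): v_a = √[μ(2/r₁ − 1/a_t)] = 8.270 km/s.
First burn Δv₁ = |v_a − v₁| = 4.590 km/s.
Circular speed at r₂: v₂ = √(μ/r₂) = 25.186 km/s.
Transfer-orbit speed at r₂: v_p = √[μ(2/r₂ − 1/a_t)] = 31.722 km/s.
Second burn Δv₂ = |v₂ − v_p| = 6.536 km/s.
Δv = Δv₁ + Δv₂ = 4.590 + 6.536 = 11.13 km/s.

Δv = 11.1 km/s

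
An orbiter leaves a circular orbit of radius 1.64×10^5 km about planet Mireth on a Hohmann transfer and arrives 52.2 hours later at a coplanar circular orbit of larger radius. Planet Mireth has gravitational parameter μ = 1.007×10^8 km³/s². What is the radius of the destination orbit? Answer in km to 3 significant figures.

Transfer time t = 52.2 hours = 1.8792×10^5 s, and t = π√(a_t³/μ).
So a_t = (μ t²/π²)^(1/3) = (1.007×10^8 × (1.8792×10^5)² / π²)^(1/3) = 7.1158×10^5 km.
Since a_t = (r₁ + r₂)/2, r₂ = 2a_t − r₁ = 2×7.1158×10^5 − 1.640×10^5 = 1.25916×10^6 km.

r₂ = 1.26×10^6 km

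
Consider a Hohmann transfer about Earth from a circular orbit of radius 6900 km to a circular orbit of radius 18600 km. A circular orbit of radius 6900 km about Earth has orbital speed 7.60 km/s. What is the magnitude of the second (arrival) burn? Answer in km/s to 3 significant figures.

From the circular-orbit relation v² = μ/r at r = 6900 km: μ = v²r = (7.60)² × 6900 = 3.98544×10^5 km³/s².
Semi-major axis of the transfer orbit: a_t = (6900 + 18600)/2 = 12750 km.
Circular speed at r = 18600 km: v_c = √(μ/r) = 4.629 km/s.
Transfer-orbit speed at the same r (vis-viva, a = a_t): v_t = √[μ(2/r − 1/a_t)] = 3.405 km/s.
Δv₂ = |v_t − v_c| = |3.405 − 4.629| = 1.224 km/s.

Δv₂ = 1.22 km/s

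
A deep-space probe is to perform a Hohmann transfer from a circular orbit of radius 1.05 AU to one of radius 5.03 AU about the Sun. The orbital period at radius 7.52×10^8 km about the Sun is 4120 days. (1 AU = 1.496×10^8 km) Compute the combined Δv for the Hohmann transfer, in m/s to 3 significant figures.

From Kepler's third law T² = 4π²r³/μ at r = 7.52×10^8 km, T = 4120 days = 4120 × 86400 s = 3.55968×10^8 s: μ = 4π²r³/T² = 1.32493×10^11 km³/s².
In km: r₁ = 1.05 × 1.496×10^8 = 1.5708×10^8 km; r₂ = 5.03 × 1.496×10^8 = 7.52488×10^8 km.
Transfer-ellipse semi-major axis a_t = (r₁ + r₂)/2 = (1.5708×10^8 + 7.52488×10^8)/2 = 4.54784×10^8 km.
At r₁ the circular-orbit speed is v₁ = √(μ/r₁) = 29.043 km/s.
On the transfer ellipse at r₁, v² = μ(2/r − 1/a) gives v_p = √[μ(2/r₁ − 1/a_t)] = 37.358 km/s.
First burn Δv₁ = |v_p − v₁| = 8.315 km/s.
At r₂, v₂ = √(μ/r₂) = 13.269 km/s.
Transfer-orbit speed at r₂: v_a = √[μ(2/r₂ − 1/a_t)] = 7.7984 km/s.
Second burn Δv₂ = |v₂ − v_a| = 5.471 km/s.
Δv = Δv₁ + Δv₂ = 8.315 + 5.471 = 13.79 km/s.

Δv = 13800 m/s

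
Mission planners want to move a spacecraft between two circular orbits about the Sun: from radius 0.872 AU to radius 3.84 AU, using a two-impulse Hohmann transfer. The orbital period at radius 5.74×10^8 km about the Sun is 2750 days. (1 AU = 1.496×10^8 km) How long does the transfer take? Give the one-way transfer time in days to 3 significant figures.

t = 662 days

From Kepler's third law T² = 4π²r³/μ at r = 5.74×10^8 km, T = 2750 days = 2750 × 86400 s = 2.376×10^8 s: μ = 4π²r³/T² = 1.32252×10^11 km³/s².
In km: r₁ = 0.872 × 1.496×10^8 = 1.304512×10^8 km; r₂ = 3.84 × 1.496×10^8 = 5.74464×10^8 km.
The Hohmann ellipse has a_t = (r₁ + r₂)/2 = 3.524576×10^8 km.
By Kepler's third law the transfer-orbit period is T = 2π√(a_t³/μ), so t = T/2 = 5.716×10^7 s.
Converting: 5.716×10^7 s ÷ 86400 s/day = 662 days.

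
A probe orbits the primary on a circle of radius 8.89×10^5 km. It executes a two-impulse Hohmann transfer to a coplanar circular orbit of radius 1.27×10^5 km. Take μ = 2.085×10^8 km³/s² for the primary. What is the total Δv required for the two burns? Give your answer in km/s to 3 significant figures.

Δv = 20.7 km/s

Semi-major axis of the transfer orbit: a_t = (8.890×10^5 + 1.270×10^5)/2 = 5.080×10^5 km.
At r₁ the circular-orbit speed is v₁ = √(μ/r₁) = 15.314 km/s.
On the transfer ellipse at r₁, vis-viva equation gives v_a = √[μ(2/r₁ − 1/a_t)] = 7.6572 km/s.
First burn Δv₁ = |v_a − v₁| = 7.657 km/s.
Circular speed at r₂: v₂ = √(μ/r₂) = 40.52 km/s.
Transfer-orbit speed at r₂: v_p = √[μ(2/r₂ − 1/a_t)] = 53.60 km/s.
Second burn Δv₂ = |v₂ − v_p| = 13.08 km/s.
Total Δv = Δv₁ + Δv₂ = 20.74 km/s.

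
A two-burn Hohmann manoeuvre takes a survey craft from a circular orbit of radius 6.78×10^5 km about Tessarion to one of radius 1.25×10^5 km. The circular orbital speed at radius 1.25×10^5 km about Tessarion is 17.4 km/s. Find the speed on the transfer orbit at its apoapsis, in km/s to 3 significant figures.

From the circular-orbit relation v² = μ/r at r = 1.25×10^5 km: μ = v²r = (17.4)² × 1.25×10^5 = 3.78450×10^7 km³/s².
Transfer-ellipse semi-major axis a_t = (r₁ + r₂)/2 = (6.780×10^5 + 1.250×10^5)/2 = 4.015×10^5 km.
The apoapsis of the transfer ellipse is at r = 6.780×10^5 km.
Applying v² = μ(2/r − 1/a_t): v = 4.169 km/s.

v = 4.17 km/s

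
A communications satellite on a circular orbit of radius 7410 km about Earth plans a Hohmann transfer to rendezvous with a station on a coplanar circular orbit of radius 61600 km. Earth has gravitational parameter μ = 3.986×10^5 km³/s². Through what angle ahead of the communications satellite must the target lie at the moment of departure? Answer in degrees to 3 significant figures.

φ = 105°

Semi-major axis of the transfer orbit: a_t = (7410 + 61600)/2 = 34505 km.
Transfer time t = π√(a_t³/μ) = 31890 s.
Target angular speed ω₂ = √(μ/r₂³) = 4.130×10^-5 rad/s.
Angle swept by the target during transfer: ω₂·t = 1.317 rad = 75.46°.
Arrival is 180° from departure on the ellipse, so φ = 180° − 75.46° = 105°.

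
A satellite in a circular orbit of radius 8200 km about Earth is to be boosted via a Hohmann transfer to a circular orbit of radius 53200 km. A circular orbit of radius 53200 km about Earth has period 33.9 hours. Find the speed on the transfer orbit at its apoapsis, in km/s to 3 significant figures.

From Kepler's third law T² = 4π²r³/μ at r = 53200 km, T = 33.9 hours = 33.9 × 3600 s = 1.2204×10^5 s: μ = 4π²r³/T² = 3.99108×10^5 km³/s².
Semi-major axis of the transfer orbit: a_t = (8200 + 53200)/2 = 30700 km.
At apoapsis, r = 53200 km.
From the vis-viva equation, v = √[μ(2/r − 1/a_t)] = 1.416 km/s.

v = 1.42 km/s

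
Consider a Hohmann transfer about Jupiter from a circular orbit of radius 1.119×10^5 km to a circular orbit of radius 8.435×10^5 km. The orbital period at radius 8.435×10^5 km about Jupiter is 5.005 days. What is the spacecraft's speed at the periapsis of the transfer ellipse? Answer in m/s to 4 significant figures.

From Kepler's third law T² = 4π²r³/μ at r = 8.435×10^5 km, T = 5.005 days = 5.005 × 86400 s = 4.32432×10^5 s: μ = 4π²r³/T² = 1.26701×10^8 km³/s².
The Hohmann ellipse has a_t = (r₁ + r₂)/2 = 4.777×10^5 km.
The periapsis of the transfer ellipse is at r = 1.119×10^5 km.
From the vis-viva equation, v = √[μ(2/r − 1/a_t)] = 44.71 km/s.

v = 44710 m/s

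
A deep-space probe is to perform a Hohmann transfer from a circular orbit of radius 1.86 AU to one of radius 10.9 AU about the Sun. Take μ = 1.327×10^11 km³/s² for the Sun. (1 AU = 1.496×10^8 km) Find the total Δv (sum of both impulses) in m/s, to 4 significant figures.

Δv = 10860 m/s

In km: r₁ = 1.86 × 1.496×10^8 = 2.78256×10^8 km; r₂ = 10.9 × 1.496×10^8 = 1.63064×10^9 km.
The Hohmann ellipse has a_t = (r₁ + r₂)/2 = 9.54448×10^8 km.
Circular speed at r₁: v₁ = √(μ/r₁) = √(1.327×10^11/2.78256×10^8) = 21.838 km/s.
Transfer-orbit speed at r₁ (v² = μ(2/r − 1/a)): v_p = √[μ(2/r₁ − 1/a_t)] = 28.544 km/s.
First burn Δv₁ = |v_p − v₁| = 6.706 km/s.
Circular speed at r₂: v₂ = √(μ/r₂) = 9.021 km/s.
Transfer-orbit speed at r₂: v_a = √[μ(2/r₂ − 1/a_t)] = 4.871 km/s.
Second burn Δv₂ = |v₂ − v_a| = 4.150 km/s.
Total Δv = Δv₁ + Δv₂ = 10.86 km/s.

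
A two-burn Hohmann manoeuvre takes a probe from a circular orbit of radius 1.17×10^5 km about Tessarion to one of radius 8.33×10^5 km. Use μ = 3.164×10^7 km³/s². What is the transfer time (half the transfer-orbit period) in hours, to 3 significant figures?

t = 50.8 hours

Transfer-ellipse semi-major axis a_t = (r₁ + r₂)/2 = (1.170×10^5 + 8.330×10^5)/2 = 4.750×10^5 km.
Transfer time t = π√(a_t³/μ) = π√((4.750×10^5)³ / 3.164×10^7) = 1.828×10^5 s.
Converting: 1.828×10^5 s ÷ 3600 s/hour = 50.8 hours.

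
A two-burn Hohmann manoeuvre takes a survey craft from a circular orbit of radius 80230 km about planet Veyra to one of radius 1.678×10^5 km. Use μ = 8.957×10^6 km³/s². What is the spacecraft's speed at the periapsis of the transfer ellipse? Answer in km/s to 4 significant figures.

Semi-major axis of the transfer orbit: a_t = (80230 + 1.678×10^5)/2 = 1.24015×10^5 km.
The periapsis of the transfer ellipse is at r = 80230 km.
Applying v² = μ(2/r − 1/a_t): v = 12.29 km/s.

v = 12.29 km/s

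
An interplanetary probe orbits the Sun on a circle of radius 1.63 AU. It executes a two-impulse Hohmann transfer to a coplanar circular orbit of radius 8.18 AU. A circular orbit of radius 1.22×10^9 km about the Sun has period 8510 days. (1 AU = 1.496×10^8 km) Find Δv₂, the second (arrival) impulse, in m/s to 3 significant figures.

From Kepler's third law T² = 4π²r³/μ at r = 1.22×10^9 km, T = 8510 days = 8510 × 86400 s = 7.35264×10^8 s: μ = 4π²r³/T² = 1.32603×10^11 km³/s².
In km: r₁ = 1.63 × 1.496×10^8 = 2.43848×10^8 km; r₂ = 8.18 × 1.496×10^8 = 1.223728×10^9 km.
Semi-major axis of the transfer orbit: a_t = (2.43848×10^8 + 1.223728×10^9)/2 = 7.33788×10^8 km.
Circular speed at r = 1.223728×10^9 km: v_c = √(μ/r) = 10.41 km/s.
Transfer-orbit speed at the same r (vis-viva, a = a_t): v_t = √[μ(2/r − 1/a_t)] = 6.001 km/s.
Δv₂ = |v_t − v_c| = |6.001 − 10.41| = 4.409 km/s.

Δv₂ = 4410 m/s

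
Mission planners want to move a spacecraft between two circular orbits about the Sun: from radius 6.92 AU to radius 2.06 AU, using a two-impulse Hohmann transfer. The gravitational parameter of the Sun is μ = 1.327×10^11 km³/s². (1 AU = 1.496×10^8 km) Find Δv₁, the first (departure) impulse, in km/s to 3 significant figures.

In km: r₁ = 6.92 × 1.496×10^8 = 1.035232×10^9 km; r₂ = 2.06 × 1.496×10^8 = 3.08176×10^8 km.
Transfer-ellipse semi-major axis a_t = (r₁ + r₂)/2 = (1.035232×10^9 + 3.08176×10^8)/2 = 6.71704×10^8 km.
On the circular orbit at r = 1.035232×10^9 km, v_c = √(μ/r) = 11.322 km/s.
Vis-viva on the transfer ellipse at r = 1.035232×10^9 km gives v_t = √[μ(2/r − 1/a_t)] = 7.6688 km/s.
Δv₁ = |v_t − v_c| = |7.6688 − 11.322| = 3.653 km/s.

Δv₁ = 3.65 km/s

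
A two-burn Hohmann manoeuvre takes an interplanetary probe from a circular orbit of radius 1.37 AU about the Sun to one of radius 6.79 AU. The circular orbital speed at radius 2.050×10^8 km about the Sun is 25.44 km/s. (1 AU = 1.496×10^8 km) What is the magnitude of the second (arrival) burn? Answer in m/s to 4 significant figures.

From the circular-orbit relation v² = μ/r at r = 2.050×10^8 km: μ = v²r = (25.44)² × 2.050×10^8 = 1.32675×10^11 km³/s².
In km: r₁ = 1.37 × 1.496×10^8 = 2.04952×10^8 km; r₂ = 6.79 × 1.496×10^8 = 1.015784×10^9 km.
Transfer-ellipse semi-major axis a_t = (r₁ + r₂)/2 = (2.04952×10^8 + 1.015784×10^9)/2 = 6.10368×10^8 km.
On the circular orbit at r = 1.015784×10^9 km, v_c = √(μ/r) = 11.4286 km/s.
Vis-viva on the transfer ellipse at r = 1.015784×10^9 km gives v_t = √[μ(2/r − 1/a_t)] = 6.62252 km/s.
Δv₂ = |v_t − v_c| = |6.62252 − 11.4286| = 4.806 km/s.

Δv₂ = 4806 m/s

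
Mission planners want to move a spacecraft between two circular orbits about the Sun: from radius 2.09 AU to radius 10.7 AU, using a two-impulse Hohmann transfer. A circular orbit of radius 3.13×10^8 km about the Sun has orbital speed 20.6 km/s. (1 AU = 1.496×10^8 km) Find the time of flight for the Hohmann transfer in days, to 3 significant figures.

From the circular-orbit relation v² = μ/r at r = 3.13×10^8 km: μ = v²r = (20.6)² × 3.13×10^8 = 1.32825×10^11 km³/s².
In km: r₁ = 2.09 × 1.496×10^8 = 3.12664×10^8 km; r₂ = 10.7 × 1.496×10^8 = 1.60072×10^9 km.
Transfer-ellipse semi-major axis a_t = (r₁ + r₂)/2 = (3.12664×10^8 + 1.60072×10^9)/2 = 9.56692×10^8 km.
By Kepler's third law the transfer-orbit period is T = 2π√(a_t³/μ), so t = T/2 = 2.551×10^8 s.
Converting: 2.551×10^8 s ÷ 86400 s/day = 2950 days.

t = 2950 days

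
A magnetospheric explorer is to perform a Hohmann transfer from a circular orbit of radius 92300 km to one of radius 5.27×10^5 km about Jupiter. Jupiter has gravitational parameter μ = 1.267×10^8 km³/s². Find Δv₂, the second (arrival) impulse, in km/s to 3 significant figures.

Δv₂ = 7.04 km/s

The Hohmann ellipse has a_t = (r₁ + r₂)/2 = 3.0965×10^5 km.
Circular speed at r = 5.270×10^5 km: v_c = √(μ/r) = 15.505 km/s.
Vis-viva on the transfer ellipse at r = 5.270×10^5 km gives v_t = √[μ(2/r − 1/a_t)] = 8.4654 km/s.
Δv₂ = |v_t − v_c| = |8.4654 − 15.505| = 7.040 km/s.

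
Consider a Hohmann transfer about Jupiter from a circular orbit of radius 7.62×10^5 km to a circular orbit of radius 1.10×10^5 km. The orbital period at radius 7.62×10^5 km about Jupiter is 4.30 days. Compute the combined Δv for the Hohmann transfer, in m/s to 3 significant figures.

Δv = 17300 m/s

From Kepler's third law T² = 4π²r³/μ at r = 7.62×10^5 km, T = 4.30 days = 4.30 × 86400 s = 3.7152×10^5 s: μ = 4π²r³/T² = 1.26549×10^8 km³/s².
The Hohmann ellipse has a_t = (r₁ + r₂)/2 = 4.360×10^5 km.
Circular speed at r₁: v₁ = √(μ/r₁) = √(1.26549×10^8/7.620×10^5) = 12.887 km/s.
Transfer-orbit speed at r₁ (v² = μ(2/r − 1/a)): v_a = √[μ(2/r₁ − 1/a_t)] = 6.4730 km/s.
First burn Δv₁ = |v_a − v₁| = 6.4140 km/s.
At r₂, v₂ = √(μ/r₂) = 33.918 km/s.
Transfer-orbit speed at r₂: v_p = √[μ(2/r₂ − 1/a_t)] = 44.840 km/s.
Second burn Δv₂ = |v₂ − v_p| = 10.922 km/s.
Δv = Δv₁ + Δv₂ = 6.4140 + 10.922 = 17.34 km/s.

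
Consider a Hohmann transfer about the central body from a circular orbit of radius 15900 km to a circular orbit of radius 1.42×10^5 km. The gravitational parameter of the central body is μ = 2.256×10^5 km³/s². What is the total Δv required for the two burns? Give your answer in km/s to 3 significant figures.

Transfer-ellipse semi-major axis a_t = (r₁ + r₂)/2 = (15900 + 1.420×10^5)/2 = 78950 km.
Circular speed at r₁: v₁ = √(μ/r₁) = √(2.256×10^5/15900) = 3.767 km/s.
Transfer-orbit speed at r₁ (vis-viva equation): v_p = √[μ(2/r₁ − 1/a_t)] = 5.052 km/s.
First burn Δv₁ = |v_p − v₁| = 1.285 km/s.
Circular speed at r₂: v₂ = √(μ/r₂) = 1.26045 km/s.
Transfer-orbit speed at r₂: v_a = √[μ(2/r₂ − 1/a_t)] = 0.565650 km/s.
Second burn Δv₂ = |v₂ − v_a| = 0.6948 km/s.
Total Δv = Δv₁ + Δv₂ = 1.980 km/s.

Δv = 1.98 km/s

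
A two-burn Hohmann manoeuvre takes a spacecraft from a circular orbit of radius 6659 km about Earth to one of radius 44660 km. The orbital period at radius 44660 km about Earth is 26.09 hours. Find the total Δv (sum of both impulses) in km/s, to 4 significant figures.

Δv = 3.936 km/s

From Kepler's third law T² = 4π²r³/μ at r = 44660 km, T = 26.09 hours = 26.09 × 3600 s = 93924 s: μ = 4π²r³/T² = 3.98623×10^5 km³/s².
Semi-major axis of the transfer orbit: a_t = (6659 + 44660)/2 = 25659.5 km.
At r₁ the circular-orbit speed is v₁ = √(μ/r₁) = 7.7371 km/s.
Transfer-orbit speed at r₁ (vis-viva equation): v_p = √[μ(2/r₁ − 1/a_t)] = 10.207 km/s.
First burn Δv₁ = |v_p − v₁| = 2.470 km/s.
At r₂, v₂ = √(μ/r₂) = 2.988 km/s.
Transfer-orbit speed at r₂: v_a = √[μ(2/r₂ − 1/a_t)] = 1.522 km/s.
Second burn Δv₂ = |v₂ − v_a| = 1.466 km/s.
Total Δv = Δv₁ + Δv₂ = 3.936 km/s.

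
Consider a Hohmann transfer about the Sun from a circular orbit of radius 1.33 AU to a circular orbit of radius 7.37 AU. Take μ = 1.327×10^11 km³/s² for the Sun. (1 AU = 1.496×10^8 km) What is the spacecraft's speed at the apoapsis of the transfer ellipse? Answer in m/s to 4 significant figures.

v = 6066 m/s

In km: r₁ = 1.33 × 1.496×10^8 = 1.98968×10^8 km; r₂ = 7.37 × 1.496×10^8 = 1.102552×10^9 km.
The Hohmann ellipse has a_t = (r₁ + r₂)/2 = 6.5076×10^8 km.
The apoapsis of the transfer ellipse is at r = 1.102552×10^9 km.
Vis-viva: v = √[μ(2/r − 1/a_t)] = √[1.327×10^11 × (2/1.102552×10^9 − 1/6.5076×10^8)] = 6.066 km/s.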